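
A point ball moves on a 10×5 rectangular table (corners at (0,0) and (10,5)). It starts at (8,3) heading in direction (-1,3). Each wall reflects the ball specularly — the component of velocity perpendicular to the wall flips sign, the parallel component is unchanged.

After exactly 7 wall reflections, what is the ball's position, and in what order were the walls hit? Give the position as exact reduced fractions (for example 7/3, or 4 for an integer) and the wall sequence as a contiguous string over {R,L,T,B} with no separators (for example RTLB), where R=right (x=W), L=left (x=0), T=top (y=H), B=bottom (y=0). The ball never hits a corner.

Final position: (1,0)
Wall sequence: TBTBTLB

1. t=2/3 → T at (22/3,5); v=(-1,-3)
2. t=5/3 → B at (17/3,0); v=(-1,3)
3. t=5/3 → T at (4,5); v=(-1,-3)
4. t=5/3 → B at (7/3,0); v=(-1,3)
5. t=5/3 → T at (2/3,5); v=(-1,-3)
6. t=2/3 → L at (0,3); v=(1,-3)
7. t=1 → B at (1,0); v=(1,3)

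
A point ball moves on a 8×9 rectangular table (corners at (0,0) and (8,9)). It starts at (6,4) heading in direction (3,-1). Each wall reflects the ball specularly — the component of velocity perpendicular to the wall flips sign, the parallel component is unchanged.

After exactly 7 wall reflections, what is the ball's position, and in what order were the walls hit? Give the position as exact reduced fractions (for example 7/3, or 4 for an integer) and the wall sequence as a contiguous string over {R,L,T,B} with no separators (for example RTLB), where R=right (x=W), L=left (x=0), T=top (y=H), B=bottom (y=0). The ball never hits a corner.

1. t=2/3 → R at (8,10/3); v=(-3,-1)
2. t=8/3 → L at (0,2/3); v=(3,-1)
3. t=2/3 → B at (2,0); v=(3,1)
4. t=2 → R at (8,2); v=(-3,1)
5. t=8/3 → L at (0,14/3); v=(3,1)
6. t=8/3 → R at (8,22/3); v=(-3,1)
7. t=5/3 → T at (3,9); v=(-3,-1)

Final position: (3,9)
Wall sequence: RLBRLRT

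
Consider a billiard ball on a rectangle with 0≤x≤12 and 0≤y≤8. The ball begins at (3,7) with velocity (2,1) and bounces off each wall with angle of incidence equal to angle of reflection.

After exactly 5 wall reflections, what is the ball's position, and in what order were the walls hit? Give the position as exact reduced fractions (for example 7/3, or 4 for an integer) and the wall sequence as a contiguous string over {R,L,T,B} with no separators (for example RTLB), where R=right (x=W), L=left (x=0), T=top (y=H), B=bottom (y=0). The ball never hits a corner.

Final position: (12,15/2)
Wall sequence: TRBLR

1. t=1 → T at (5,8); v=(2,-1)
2. t=7/2 → R at (12,9/2); v=(-2,-1)
3. t=9/2 → B at (3,0); v=(-2,1)
4. t=3/2 → L at (0,3/2); v=(2,1)
5. t=6 → R at (12,15/2); v=(-2,1)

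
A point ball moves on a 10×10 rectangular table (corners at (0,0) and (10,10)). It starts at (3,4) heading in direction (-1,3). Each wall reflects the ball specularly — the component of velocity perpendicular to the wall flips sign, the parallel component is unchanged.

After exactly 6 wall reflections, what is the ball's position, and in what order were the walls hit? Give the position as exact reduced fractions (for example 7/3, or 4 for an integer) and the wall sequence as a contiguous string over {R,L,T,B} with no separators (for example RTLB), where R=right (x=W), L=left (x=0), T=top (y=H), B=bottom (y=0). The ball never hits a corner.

1. t=2 → T at (1,10); v=(-1,-3)
2. t=1 → L at (0,7); v=(1,-3)
3. t=7/3 → B at (7/3,0); v=(1,3)
4. t=10/3 → T at (17/3,10); v=(1,-3)
5. t=10/3 → B at (9,0); v=(1,3)
6. t=1 → R at (10,3); v=(-1,3)

Final position: (10,3)
Wall sequence: TLBTBR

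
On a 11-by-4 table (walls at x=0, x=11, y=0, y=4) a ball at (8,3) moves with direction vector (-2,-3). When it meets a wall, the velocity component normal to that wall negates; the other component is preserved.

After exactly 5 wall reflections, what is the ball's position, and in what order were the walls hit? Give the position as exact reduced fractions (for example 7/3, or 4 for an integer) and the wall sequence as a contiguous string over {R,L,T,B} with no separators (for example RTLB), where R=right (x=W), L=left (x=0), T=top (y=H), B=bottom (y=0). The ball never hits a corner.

Final position: (2,4)
Wall sequence: BTBLT

1. t=1 → B at (6,0); v=(-2,3)
2. t=4/3 → T at (10/3,4); v=(-2,-3)
3. t=4/3 → B at (2/3,0); v=(-2,3)
4. t=1/3 → L at (0,1); v=(2,3)
5. t=1 → T at (2,4); v=(2,-3)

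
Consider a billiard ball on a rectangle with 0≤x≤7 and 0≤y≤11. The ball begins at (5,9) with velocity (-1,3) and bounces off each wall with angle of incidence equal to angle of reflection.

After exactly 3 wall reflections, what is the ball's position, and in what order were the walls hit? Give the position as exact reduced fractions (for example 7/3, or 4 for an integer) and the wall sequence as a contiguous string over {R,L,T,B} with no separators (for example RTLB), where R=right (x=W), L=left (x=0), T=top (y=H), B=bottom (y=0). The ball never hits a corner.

Final position: (0,2)
Wall sequence: TBL

1. t=2/3 → T at (13/3,11); v=(-1,-3)
2. t=11/3 → B at (2/3,0); v=(-1,3)
3. t=2/3 → L at (0,2); v=(1,3)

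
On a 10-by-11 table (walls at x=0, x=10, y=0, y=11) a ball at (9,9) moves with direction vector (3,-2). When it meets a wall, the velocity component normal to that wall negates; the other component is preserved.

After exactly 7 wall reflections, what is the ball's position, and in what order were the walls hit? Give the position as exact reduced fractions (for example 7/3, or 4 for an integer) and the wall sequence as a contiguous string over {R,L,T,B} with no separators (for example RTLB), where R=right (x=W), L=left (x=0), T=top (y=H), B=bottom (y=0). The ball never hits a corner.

1. t=1/3 → R at (10,25/3); v=(-3,-2)
2. t=10/3 → L at (0,5/3); v=(3,-2)
3. t=5/6 → B at (5/2,0); v=(3,2)
4. t=5/2 → R at (10,5); v=(-3,2)
5. t=3 → T at (1,11); v=(-3,-2)
6. t=1/3 → L at (0,31/3); v=(3,-2)
7. t=10/3 → R at (10,11/3); v=(-3,-2)

Final position: (10,11/3)
Wall sequence: RLBRTLR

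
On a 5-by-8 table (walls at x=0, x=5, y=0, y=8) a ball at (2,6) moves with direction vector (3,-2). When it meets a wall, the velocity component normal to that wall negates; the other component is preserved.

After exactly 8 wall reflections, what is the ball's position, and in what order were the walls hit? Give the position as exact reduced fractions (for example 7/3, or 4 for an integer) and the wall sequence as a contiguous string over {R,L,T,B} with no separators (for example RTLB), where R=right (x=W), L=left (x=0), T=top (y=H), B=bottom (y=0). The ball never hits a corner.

1. t=1 → R at (5,4); v=(-3,-2)
2. t=5/3 → L at (0,2/3); v=(3,-2)
3. t=1/3 → B at (1,0); v=(3,2)
4. t=4/3 → R at (5,8/3); v=(-3,2)
5. t=5/3 → L at (0,6); v=(3,2)
6. t=1 → T at (3,8); v=(3,-2)
7. t=2/3 → R at (5,20/3); v=(-3,-2)
8. t=5/3 → L at (0,10/3); v=(3,-2)

Final position: (0,10/3)
Wall sequence: RLBRLTRL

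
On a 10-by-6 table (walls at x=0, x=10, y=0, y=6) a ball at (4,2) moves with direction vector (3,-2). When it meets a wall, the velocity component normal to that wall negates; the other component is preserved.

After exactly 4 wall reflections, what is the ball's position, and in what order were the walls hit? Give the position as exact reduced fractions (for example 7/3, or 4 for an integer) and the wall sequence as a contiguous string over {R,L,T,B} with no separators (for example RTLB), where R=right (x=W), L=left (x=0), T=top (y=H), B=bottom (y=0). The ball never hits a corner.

1. t=1 → B at (7,0); v=(3,2)
2. t=1 → R at (10,2); v=(-3,2)
3. t=2 → T at (4,6); v=(-3,-2)
4. t=4/3 → L at (0,10/3); v=(3,-2)

Final position: (0,10/3)
Wall sequence: BRTL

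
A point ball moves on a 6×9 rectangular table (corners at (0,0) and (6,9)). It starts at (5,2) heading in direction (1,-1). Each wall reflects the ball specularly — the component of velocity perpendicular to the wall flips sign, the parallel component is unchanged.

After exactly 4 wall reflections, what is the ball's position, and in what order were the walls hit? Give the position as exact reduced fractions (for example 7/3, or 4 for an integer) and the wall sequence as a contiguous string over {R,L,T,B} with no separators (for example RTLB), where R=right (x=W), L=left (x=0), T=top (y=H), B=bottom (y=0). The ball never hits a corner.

1. t=1 → R at (6,1); v=(-1,-1)
2. t=1 → B at (5,0); v=(-1,1)
3. t=5 → L at (0,5); v=(1,1)
4. t=4 → T at (4,9); v=(1,-1)

Final position: (4,9)
Wall sequence: RBLT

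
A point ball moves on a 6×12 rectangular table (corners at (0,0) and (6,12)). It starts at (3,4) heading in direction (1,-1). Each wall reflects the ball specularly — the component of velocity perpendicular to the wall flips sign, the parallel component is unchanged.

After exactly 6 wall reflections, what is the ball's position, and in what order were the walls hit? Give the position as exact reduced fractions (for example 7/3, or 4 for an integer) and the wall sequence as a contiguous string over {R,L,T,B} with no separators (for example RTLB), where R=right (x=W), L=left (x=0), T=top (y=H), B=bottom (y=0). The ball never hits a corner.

1. t=3 → R at (6,1); v=(-1,-1)
2. t=1 → B at (5,0); v=(-1,1)
3. t=5 → L at (0,5); v=(1,1)
4. t=6 → R at (6,11); v=(-1,1)
5. t=1 → T at (5,12); v=(-1,-1)
6. t=5 → L at (0,7); v=(1,-1)

Final position: (0,7)
Wall sequence: RBLRTL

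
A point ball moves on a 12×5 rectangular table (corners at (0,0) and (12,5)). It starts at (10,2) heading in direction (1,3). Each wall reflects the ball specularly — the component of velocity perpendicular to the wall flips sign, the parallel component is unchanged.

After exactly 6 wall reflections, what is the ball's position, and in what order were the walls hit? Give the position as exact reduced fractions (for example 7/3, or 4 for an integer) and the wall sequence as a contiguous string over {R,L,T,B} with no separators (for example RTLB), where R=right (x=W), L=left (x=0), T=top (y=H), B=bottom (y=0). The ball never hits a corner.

Final position: (19/3,5)
Wall sequence: TRBTBT

1. t=1 → T at (11,5); v=(1,-3)
2. t=1 → R at (12,2); v=(-1,-3)
3. t=2/3 → B at (34/3,0); v=(-1,3)
4. t=5/3 → T at (29/3,5); v=(-1,-3)
5. t=5/3 → B at (8,0); v=(-1,3)
6. t=5/3 → T at (19/3,5); v=(-1,-3)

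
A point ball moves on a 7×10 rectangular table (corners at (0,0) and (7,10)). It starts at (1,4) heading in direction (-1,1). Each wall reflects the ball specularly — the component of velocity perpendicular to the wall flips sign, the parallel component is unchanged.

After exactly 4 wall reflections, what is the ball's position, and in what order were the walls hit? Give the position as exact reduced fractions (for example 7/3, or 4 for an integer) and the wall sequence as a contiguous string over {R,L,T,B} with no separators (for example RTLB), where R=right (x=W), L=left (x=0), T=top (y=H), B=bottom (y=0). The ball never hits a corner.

1. t=1 → L at (0,5); v=(1,1)
2. t=5 → T at (5,10); v=(1,-1)
3. t=2 → R at (7,8); v=(-1,-1)
4. t=7 → L at (0,1); v=(1,-1)

Final position: (0,1)
Wall sequence: LTRL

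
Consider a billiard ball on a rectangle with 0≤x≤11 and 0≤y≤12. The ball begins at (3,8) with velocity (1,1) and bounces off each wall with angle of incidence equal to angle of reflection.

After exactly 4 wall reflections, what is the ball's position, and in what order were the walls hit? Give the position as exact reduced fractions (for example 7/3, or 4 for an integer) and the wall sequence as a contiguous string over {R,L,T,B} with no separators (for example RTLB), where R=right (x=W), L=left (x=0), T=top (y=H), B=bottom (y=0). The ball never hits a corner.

1. t=4 → T at (7,12); v=(1,-1)
2. t=4 → R at (11,8); v=(-1,-1)
3. t=8 → B at (3,0); v=(-1,1)
4. t=3 → L at (0,3); v=(1,1)

Final position: (0,3)
Wall sequence: TRBL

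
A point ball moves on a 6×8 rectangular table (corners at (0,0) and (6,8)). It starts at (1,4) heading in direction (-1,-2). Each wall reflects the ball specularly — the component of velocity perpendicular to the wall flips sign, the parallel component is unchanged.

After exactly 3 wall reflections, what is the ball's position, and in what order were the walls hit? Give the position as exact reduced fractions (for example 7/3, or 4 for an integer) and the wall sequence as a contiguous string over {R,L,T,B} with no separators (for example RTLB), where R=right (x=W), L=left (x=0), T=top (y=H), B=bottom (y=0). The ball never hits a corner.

Final position: (5,8)
Wall sequence: LBT

1. t=1 → L at (0,2); v=(1,-2)
2. t=1 → B at (1,0); v=(1,2)
3. t=4 → T at (5,8); v=(1,-2)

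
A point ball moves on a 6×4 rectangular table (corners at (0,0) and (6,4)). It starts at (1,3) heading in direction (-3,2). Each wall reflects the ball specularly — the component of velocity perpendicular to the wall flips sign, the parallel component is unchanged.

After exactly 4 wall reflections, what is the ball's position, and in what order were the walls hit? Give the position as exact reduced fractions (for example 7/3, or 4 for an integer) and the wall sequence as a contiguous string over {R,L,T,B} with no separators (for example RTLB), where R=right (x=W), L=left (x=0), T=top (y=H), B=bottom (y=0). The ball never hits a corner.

1. t=1/3 → L at (0,11/3); v=(3,2)
2. t=1/6 → T at (1/2,4); v=(3,-2)
3. t=11/6 → R at (6,1/3); v=(-3,-2)
4. t=1/6 → B at (11/2,0); v=(-3,2)

Final position: (11/2,0)
Wall sequence: LTRB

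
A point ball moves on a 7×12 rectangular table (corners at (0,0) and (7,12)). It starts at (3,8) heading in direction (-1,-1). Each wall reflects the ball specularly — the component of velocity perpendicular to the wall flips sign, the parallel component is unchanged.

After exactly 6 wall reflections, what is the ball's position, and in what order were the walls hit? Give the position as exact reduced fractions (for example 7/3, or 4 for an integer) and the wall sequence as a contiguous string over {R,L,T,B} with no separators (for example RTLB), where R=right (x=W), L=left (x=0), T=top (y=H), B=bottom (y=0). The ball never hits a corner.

Final position: (7,8)
Wall sequence: LBRLTR

1. t=3 → L at (0,5); v=(1,-1)
2. t=5 → B at (5,0); v=(1,1)
3. t=2 → R at (7,2); v=(-1,1)
4. t=7 → L at (0,9); v=(1,1)
5. t=3 → T at (3,12); v=(1,-1)
6. t=4 → R at (7,8); v=(-1,-1)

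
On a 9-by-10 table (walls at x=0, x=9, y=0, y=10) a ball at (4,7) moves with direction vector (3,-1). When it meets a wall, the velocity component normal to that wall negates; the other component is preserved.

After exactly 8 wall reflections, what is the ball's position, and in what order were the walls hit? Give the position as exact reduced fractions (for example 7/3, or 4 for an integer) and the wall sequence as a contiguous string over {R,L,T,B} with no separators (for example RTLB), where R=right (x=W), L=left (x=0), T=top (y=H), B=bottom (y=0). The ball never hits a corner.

1. t=5/3 → R at (9,16/3); v=(-3,-1)
2. t=3 → L at (0,7/3); v=(3,-1)
3. t=7/3 → B at (7,0); v=(3,1)
4. t=2/3 → R at (9,2/3); v=(-3,1)
5. t=3 → L at (0,11/3); v=(3,1)
6. t=3 → R at (9,20/3); v=(-3,1)
7. t=3 → L at (0,29/3); v=(3,1)
8. t=1/3 → T at (1,10); v=(3,-1)

Final position: (1,10)
Wall sequence: RLBRLRLT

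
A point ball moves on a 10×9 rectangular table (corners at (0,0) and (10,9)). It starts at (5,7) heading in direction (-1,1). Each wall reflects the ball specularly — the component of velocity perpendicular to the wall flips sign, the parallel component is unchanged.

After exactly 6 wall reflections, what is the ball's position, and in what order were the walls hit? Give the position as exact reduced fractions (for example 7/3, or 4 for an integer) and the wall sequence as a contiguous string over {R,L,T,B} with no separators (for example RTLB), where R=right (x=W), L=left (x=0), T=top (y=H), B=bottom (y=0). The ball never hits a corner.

Final position: (0,4)
Wall sequence: TLBRTL

1. t=2 → T at (3,9); v=(-1,-1)
2. t=3 → L at (0,6); v=(1,-1)
3. t=6 → B at (6,0); v=(1,1)
4. t=4 → R at (10,4); v=(-1,1)
5. t=5 → T at (5,9); v=(-1,-1)
6. t=5 → L at (0,4); v=(1,-1)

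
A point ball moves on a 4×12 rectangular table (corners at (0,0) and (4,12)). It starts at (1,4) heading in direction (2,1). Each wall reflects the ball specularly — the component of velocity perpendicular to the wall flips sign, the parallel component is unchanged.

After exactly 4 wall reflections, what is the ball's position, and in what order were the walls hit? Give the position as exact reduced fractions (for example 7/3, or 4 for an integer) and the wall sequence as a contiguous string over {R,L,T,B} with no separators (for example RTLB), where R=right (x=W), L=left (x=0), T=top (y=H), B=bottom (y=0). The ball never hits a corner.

Final position: (0,23/2)
Wall sequence: RLRL

1. t=3/2 → R at (4,11/2); v=(-2,1)
2. t=2 → L at (0,15/2); v=(2,1)
3. t=2 → R at (4,19/2); v=(-2,1)
4. t=2 → L at (0,23/2); v=(2,1)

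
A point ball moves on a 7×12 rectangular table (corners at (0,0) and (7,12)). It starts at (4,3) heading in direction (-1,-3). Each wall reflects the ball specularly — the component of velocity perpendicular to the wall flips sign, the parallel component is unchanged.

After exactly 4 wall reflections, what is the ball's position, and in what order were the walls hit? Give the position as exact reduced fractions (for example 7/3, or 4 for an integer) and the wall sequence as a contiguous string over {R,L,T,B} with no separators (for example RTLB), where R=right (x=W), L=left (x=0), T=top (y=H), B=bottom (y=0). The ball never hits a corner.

Final position: (5,0)
Wall sequence: BLTB

1. t=1 → B at (3,0); v=(-1,3)
2. t=3 → L at (0,9); v=(1,3)
3. t=1 → T at (1,12); v=(1,-3)
4. t=4 → B at (5,0); v=(1,3)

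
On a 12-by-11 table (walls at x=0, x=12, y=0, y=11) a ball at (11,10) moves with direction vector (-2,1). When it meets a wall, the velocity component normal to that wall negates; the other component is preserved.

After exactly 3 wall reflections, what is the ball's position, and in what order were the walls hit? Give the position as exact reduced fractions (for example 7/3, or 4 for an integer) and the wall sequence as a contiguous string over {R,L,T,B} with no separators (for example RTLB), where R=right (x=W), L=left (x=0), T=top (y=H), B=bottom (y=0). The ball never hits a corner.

Final position: (12,1/2)
Wall sequence: TLR

1. t=1 → T at (9,11); v=(-2,-1)
2. t=9/2 → L at (0,13/2); v=(2,-1)
3. t=6 → R at (12,1/2); v=(-2,-1)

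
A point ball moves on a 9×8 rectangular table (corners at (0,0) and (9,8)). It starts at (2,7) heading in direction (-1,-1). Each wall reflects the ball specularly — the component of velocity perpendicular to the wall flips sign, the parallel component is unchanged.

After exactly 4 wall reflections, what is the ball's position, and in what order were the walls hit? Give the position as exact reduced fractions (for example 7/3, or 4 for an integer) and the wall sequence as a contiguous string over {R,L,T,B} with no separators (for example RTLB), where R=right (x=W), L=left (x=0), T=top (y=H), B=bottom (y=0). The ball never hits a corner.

Final position: (5,8)
Wall sequence: LBRT

1. t=2 → L at (0,5); v=(1,-1)
2. t=5 → B at (5,0); v=(1,1)
3. t=4 → R at (9,4); v=(-1,1)
4. t=4 → T at (5,8); v=(-1,-1)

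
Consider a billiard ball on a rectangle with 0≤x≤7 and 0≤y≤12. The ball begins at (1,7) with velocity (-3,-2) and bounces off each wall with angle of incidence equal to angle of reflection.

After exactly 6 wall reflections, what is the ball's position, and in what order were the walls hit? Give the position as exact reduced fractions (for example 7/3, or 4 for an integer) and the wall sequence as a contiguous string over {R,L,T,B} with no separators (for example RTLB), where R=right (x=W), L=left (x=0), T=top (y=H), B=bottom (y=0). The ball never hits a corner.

Final position: (1/2,12)
Wall sequence: LRBLRT

1. t=1/3 → L at (0,19/3); v=(3,-2)
2. t=7/3 → R at (7,5/3); v=(-3,-2)
3. t=5/6 → B at (9/2,0); v=(-3,2)
4. t=3/2 → L at (0,3); v=(3,2)
5. t=7/3 → R at (7,23/3); v=(-3,2)
6. t=13/6 → T at (1/2,12); v=(-3,-2)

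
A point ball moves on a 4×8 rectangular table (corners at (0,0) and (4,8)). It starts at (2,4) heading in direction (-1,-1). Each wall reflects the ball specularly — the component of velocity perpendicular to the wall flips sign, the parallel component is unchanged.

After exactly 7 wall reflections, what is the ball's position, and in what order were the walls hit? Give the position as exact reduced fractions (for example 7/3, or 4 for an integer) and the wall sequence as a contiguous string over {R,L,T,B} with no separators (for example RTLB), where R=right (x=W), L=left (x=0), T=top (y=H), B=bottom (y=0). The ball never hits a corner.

1. t=2 → L at (0,2); v=(1,-1)
2. t=2 → B at (2,0); v=(1,1)
3. t=2 → R at (4,2); v=(-1,1)
4. t=4 → L at (0,6); v=(1,1)
5. t=2 → T at (2,8); v=(1,-1)
6. t=2 → R at (4,6); v=(-1,-1)
7. t=4 → L at (0,2); v=(1,-1)

Final position: (0,2)
Wall sequence: LBRLTRL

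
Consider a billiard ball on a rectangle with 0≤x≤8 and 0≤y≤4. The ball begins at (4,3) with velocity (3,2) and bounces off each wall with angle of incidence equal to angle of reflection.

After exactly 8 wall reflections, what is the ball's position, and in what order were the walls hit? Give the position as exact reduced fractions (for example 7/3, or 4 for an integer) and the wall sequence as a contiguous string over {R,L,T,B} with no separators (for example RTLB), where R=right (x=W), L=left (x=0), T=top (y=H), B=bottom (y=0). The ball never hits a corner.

1. t=1/2 → T at (11/2,4); v=(3,-2)
2. t=5/6 → R at (8,7/3); v=(-3,-2)
3. t=7/6 → B at (9/2,0); v=(-3,2)
4. t=3/2 → L at (0,3); v=(3,2)
5. t=1/2 → T at (3/2,4); v=(3,-2)
6. t=2 → B at (15/2,0); v=(3,2)
7. t=1/6 → R at (8,1/3); v=(-3,2)
8. t=11/6 → T at (5/2,4); v=(-3,-2)

Final position: (5/2,4)
Wall sequence: TRBLTBRT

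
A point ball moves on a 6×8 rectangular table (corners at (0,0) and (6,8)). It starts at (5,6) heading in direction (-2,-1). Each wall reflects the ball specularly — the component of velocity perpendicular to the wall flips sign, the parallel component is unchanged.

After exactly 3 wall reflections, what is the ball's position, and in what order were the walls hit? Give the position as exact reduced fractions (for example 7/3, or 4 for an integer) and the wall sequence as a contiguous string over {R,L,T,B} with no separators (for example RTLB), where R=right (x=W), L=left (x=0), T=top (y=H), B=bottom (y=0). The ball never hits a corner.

Final position: (5,0)
Wall sequence: LRB

1. t=5/2 → L at (0,7/2); v=(2,-1)
2. t=3 → R at (6,1/2); v=(-2,-1)
3. t=1/2 → B at (5,0); v=(-2,1)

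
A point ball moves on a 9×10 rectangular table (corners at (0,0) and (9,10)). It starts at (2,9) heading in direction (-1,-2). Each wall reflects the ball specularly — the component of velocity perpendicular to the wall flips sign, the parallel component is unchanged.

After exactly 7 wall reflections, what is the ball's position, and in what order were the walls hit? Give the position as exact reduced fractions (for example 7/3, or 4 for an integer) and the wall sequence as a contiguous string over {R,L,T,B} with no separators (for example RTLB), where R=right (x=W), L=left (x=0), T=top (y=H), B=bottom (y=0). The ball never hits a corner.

1. t=2 → L at (0,5); v=(1,-2)
2. t=5/2 → B at (5/2,0); v=(1,2)
3. t=5 → T at (15/2,10); v=(1,-2)
4. t=3/2 → R at (9,7); v=(-1,-2)
5. t=7/2 → B at (11/2,0); v=(-1,2)
6. t=5 → T at (1/2,10); v=(-1,-2)
7. t=1/2 → L at (0,9); v=(1,-2)

Final position: (0,9)
Wall sequence: LBTRBTL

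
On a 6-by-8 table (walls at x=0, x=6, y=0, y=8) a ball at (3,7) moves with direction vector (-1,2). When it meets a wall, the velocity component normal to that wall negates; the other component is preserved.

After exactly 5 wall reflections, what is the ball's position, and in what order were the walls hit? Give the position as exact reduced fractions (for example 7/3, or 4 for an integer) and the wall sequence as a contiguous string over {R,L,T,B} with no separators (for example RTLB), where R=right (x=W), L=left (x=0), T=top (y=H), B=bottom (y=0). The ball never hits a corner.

1. t=1/2 → T at (5/2,8); v=(-1,-2)
2. t=5/2 → L at (0,3); v=(1,-2)
3. t=3/2 → B at (3/2,0); v=(1,2)
4. t=4 → T at (11/2,8); v=(1,-2)
5. t=1/2 → R at (6,7); v=(-1,-2)

Final position: (6,7)
Wall sequence: TLBTR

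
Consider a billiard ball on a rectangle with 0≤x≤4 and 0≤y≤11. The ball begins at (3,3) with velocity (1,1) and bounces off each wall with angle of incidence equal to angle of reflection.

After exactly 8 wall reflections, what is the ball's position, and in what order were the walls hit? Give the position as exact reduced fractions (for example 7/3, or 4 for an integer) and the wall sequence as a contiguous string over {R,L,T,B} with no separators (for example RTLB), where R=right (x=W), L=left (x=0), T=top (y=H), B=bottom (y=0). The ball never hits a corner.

1. t=1 → R at (4,4); v=(-1,1)
2. t=4 → L at (0,8); v=(1,1)
3. t=3 → T at (3,11); v=(1,-1)
4. t=1 → R at (4,10); v=(-1,-1)
5. t=4 → L at (0,6); v=(1,-1)
6. t=4 → R at (4,2); v=(-1,-1)
7. t=2 → B at (2,0); v=(-1,1)
8. t=2 → L at (0,2); v=(1,1)

Final position: (0,2)
Wall sequence: RLTRLRBL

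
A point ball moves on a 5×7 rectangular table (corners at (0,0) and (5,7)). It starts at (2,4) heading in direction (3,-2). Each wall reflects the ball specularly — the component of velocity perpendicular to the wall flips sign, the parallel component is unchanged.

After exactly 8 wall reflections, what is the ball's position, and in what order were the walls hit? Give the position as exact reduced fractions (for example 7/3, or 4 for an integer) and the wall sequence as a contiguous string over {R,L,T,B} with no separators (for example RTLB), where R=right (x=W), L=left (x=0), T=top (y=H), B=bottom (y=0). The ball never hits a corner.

1. t=1 → R at (5,2); v=(-3,-2)
2. t=1 → B at (2,0); v=(-3,2)
3. t=2/3 → L at (0,4/3); v=(3,2)
4. t=5/3 → R at (5,14/3); v=(-3,2)
5. t=7/6 → T at (3/2,7); v=(-3,-2)
6. t=1/2 → L at (0,6); v=(3,-2)
7. t=5/3 → R at (5,8/3); v=(-3,-2)
8. t=4/3 → B at (1,0); v=(-3,2)

Final position: (1,0)
Wall sequence: RBLRTLRB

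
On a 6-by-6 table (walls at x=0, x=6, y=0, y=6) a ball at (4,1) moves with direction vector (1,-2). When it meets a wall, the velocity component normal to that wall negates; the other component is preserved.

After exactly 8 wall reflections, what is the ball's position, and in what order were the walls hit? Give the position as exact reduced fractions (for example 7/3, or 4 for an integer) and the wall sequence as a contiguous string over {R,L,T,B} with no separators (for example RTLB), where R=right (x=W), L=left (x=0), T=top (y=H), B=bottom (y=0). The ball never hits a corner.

1. t=1/2 → B at (9/2,0); v=(1,2)
2. t=3/2 → R at (6,3); v=(-1,2)
3. t=3/2 → T at (9/2,6); v=(-1,-2)
4. t=3 → B at (3/2,0); v=(-1,2)
5. t=3/2 → L at (0,3); v=(1,2)
6. t=3/2 → T at (3/2,6); v=(1,-2)
7. t=3 → B at (9/2,0); v=(1,2)
8. t=3/2 → R at (6,3); v=(-1,2)

Final position: (6,3)
Wall sequence: BRTBLTBR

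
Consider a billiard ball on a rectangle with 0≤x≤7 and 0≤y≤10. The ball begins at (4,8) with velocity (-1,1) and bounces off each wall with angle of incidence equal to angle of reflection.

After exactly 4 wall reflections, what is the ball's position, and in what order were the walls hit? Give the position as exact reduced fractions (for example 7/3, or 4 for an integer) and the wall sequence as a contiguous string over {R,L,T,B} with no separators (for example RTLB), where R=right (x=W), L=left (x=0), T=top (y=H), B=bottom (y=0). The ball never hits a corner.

Final position: (6,0)
Wall sequence: TLRB

1. t=2 → T at (2,10); v=(-1,-1)
2. t=2 → L at (0,8); v=(1,-1)
3. t=7 → R at (7,1); v=(-1,-1)
4. t=1 → B at (6,0); v=(-1,1)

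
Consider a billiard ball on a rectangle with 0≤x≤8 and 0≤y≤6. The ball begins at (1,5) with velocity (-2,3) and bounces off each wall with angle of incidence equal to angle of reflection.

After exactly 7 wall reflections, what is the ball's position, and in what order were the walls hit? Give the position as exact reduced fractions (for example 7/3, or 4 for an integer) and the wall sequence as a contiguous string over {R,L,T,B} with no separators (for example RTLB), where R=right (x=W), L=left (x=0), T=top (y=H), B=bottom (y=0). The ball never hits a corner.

Final position: (1/3,6)
Wall sequence: TLBTRBT

1. t=1/3 → T at (1/3,6); v=(-2,-3)
2. t=1/6 → L at (0,11/2); v=(2,-3)
3. t=11/6 → B at (11/3,0); v=(2,3)
4. t=2 → T at (23/3,6); v=(2,-3)
5. t=1/6 → R at (8,11/2); v=(-2,-3)
6. t=11/6 → B at (13/3,0); v=(-2,3)
7. t=2 → T at (1/3,6); v=(-2,-3)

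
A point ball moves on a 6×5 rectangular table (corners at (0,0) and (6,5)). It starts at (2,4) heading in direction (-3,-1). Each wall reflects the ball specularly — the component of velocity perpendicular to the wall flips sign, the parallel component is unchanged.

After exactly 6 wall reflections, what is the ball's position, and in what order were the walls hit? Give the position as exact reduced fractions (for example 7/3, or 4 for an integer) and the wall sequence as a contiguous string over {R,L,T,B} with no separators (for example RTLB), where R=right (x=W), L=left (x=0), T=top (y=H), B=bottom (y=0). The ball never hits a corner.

1. t=2/3 → L at (0,10/3); v=(3,-1)
2. t=2 → R at (6,4/3); v=(-3,-1)
3. t=4/3 → B at (2,0); v=(-3,1)
4. t=2/3 → L at (0,2/3); v=(3,1)
5. t=2 → R at (6,8/3); v=(-3,1)
6. t=2 → L at (0,14/3); v=(3,1)

Final position: (0,14/3)
Wall sequence: LRBLRL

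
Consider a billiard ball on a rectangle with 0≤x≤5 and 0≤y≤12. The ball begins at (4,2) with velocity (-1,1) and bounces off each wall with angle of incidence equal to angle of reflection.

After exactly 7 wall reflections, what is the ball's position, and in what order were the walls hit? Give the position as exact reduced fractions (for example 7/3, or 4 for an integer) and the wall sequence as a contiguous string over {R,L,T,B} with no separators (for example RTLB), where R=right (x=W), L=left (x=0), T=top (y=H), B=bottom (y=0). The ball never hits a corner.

1. t=4 → L at (0,6); v=(1,1)
2. t=5 → R at (5,11); v=(-1,1)
3. t=1 → T at (4,12); v=(-1,-1)
4. t=4 → L at (0,8); v=(1,-1)
5. t=5 → R at (5,3); v=(-1,-1)
6. t=3 → B at (2,0); v=(-1,1)
7. t=2 → L at (0,2); v=(1,1)

Final position: (0,2)
Wall sequence: LRTLRBL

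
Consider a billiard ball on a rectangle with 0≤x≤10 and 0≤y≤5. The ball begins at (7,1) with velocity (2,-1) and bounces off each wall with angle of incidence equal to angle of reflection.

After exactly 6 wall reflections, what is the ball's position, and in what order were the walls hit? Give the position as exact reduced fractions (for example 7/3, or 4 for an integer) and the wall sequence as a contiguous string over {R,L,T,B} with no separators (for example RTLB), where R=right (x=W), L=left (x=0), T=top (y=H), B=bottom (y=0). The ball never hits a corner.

Final position: (10,1/2)
Wall sequence: BRTLBR

1. t=1 → B at (9,0); v=(2,1)
2. t=1/2 → R at (10,1/2); v=(-2,1)
3. t=9/2 → T at (1,5); v=(-2,-1)
4. t=1/2 → L at (0,9/2); v=(2,-1)
5. t=9/2 → B at (9,0); v=(2,1)
6. t=1/2 → R at (10,1/2); v=(-2,1)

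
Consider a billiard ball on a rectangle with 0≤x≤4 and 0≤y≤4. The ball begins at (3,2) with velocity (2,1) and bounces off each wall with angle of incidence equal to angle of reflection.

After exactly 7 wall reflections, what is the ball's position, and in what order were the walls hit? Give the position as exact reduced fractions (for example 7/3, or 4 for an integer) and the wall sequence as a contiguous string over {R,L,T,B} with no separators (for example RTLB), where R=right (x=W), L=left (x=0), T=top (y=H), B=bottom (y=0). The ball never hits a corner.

Final position: (4,5/2)
Wall sequence: RTLRBLR

1. t=1/2 → R at (4,5/2); v=(-2,1)
2. t=3/2 → T at (1,4); v=(-2,-1)
3. t=1/2 → L at (0,7/2); v=(2,-1)
4. t=2 → R at (4,3/2); v=(-2,-1)
5. t=3/2 → B at (1,0); v=(-2,1)
6. t=1/2 → L at (0,1/2); v=(2,1)
7. t=2 → R at (4,5/2); v=(-2,1)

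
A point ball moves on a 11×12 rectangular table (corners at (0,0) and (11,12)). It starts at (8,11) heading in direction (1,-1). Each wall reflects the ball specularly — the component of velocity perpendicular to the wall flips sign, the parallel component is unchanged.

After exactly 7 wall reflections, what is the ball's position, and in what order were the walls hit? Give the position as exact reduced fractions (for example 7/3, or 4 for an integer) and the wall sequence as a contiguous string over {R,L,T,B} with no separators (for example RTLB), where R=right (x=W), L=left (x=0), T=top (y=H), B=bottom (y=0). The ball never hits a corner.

1. t=3 → R at (11,8); v=(-1,-1)
2. t=8 → B at (3,0); v=(-1,1)
3. t=3 → L at (0,3); v=(1,1)
4. t=9 → T at (9,12); v=(1,-1)
5. t=2 → R at (11,10); v=(-1,-1)
6. t=10 → B at (1,0); v=(-1,1)
7. t=1 → L at (0,1); v=(1,1)

Final position: (0,1)
Wall sequence: RBLTRBL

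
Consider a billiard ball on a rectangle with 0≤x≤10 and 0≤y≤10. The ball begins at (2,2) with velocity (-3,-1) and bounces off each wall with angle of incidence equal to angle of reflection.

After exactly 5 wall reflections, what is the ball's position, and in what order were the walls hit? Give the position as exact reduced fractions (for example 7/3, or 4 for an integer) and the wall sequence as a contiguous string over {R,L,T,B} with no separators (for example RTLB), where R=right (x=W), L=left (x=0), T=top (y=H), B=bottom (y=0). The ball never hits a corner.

Final position: (10,26/3)
Wall sequence: LBRLR

1. t=2/3 → L at (0,4/3); v=(3,-1)
2. t=4/3 → B at (4,0); v=(3,1)
3. t=2 → R at (10,2); v=(-3,1)
4. t=10/3 → L at (0,16/3); v=(3,1)
5. t=10/3 → R at (10,26/3); v=(-3,1)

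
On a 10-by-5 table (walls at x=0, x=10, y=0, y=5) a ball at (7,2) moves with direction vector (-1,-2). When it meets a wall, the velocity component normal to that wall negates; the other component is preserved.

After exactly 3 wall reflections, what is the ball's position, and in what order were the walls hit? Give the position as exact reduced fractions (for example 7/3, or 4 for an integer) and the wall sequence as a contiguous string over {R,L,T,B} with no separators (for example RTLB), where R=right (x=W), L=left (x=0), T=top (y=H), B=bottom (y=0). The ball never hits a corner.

1. t=1 → B at (6,0); v=(-1,2)
2. t=5/2 → T at (7/2,5); v=(-1,-2)
3. t=5/2 → B at (1,0); v=(-1,2)

Final position: (1,0)
Wall sequence: BTB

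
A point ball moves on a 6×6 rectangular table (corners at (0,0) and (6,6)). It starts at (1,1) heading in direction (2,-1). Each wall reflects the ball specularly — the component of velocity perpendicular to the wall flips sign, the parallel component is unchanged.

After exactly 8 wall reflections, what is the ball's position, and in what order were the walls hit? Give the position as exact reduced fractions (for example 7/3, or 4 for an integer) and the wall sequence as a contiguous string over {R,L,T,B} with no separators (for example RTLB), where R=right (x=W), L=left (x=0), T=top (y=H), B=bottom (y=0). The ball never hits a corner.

1. t=1 → B at (3,0); v=(2,1)
2. t=3/2 → R at (6,3/2); v=(-2,1)
3. t=3 → L at (0,9/2); v=(2,1)
4. t=3/2 → T at (3,6); v=(2,-1)
5. t=3/2 → R at (6,9/2); v=(-2,-1)
6. t=3 → L at (0,3/2); v=(2,-1)
7. t=3/2 → B at (3,0); v=(2,1)
8. t=3/2 → R at (6,3/2); v=(-2,1)

Final position: (6,3/2)
Wall sequence: BRLTRLBR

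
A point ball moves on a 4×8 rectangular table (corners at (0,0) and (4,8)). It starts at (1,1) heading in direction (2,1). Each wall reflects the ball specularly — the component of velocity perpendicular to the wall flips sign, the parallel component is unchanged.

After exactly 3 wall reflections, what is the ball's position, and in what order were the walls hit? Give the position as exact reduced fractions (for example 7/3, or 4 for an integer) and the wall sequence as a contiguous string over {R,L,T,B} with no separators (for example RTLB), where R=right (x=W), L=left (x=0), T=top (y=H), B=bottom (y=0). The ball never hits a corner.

Final position: (4,13/2)
Wall sequence: RLR

1. t=3/2 → R at (4,5/2); v=(-2,1)
2. t=2 → L at (0,9/2); v=(2,1)
3. t=2 → R at (4,13/2); v=(-2,1)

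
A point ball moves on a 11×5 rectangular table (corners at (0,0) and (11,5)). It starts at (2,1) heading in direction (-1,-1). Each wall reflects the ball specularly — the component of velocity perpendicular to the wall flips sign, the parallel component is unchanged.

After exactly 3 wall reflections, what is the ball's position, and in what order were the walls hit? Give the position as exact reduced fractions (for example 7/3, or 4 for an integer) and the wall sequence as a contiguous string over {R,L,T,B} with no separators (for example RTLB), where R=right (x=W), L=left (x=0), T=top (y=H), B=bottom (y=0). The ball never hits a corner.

Final position: (4,5)
Wall sequence: BLT

1. t=1 → B at (1,0); v=(-1,1)
2. t=1 → L at (0,1); v=(1,1)
3. t=4 → T at (4,5); v=(1,-1)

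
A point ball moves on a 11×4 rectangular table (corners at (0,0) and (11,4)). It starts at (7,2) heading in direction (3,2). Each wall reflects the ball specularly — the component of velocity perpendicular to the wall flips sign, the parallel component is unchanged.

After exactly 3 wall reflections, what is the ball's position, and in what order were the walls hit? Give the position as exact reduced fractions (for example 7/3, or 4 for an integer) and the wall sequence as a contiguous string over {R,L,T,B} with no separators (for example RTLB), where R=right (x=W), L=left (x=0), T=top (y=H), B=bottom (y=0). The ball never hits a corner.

1. t=1 → T at (10,4); v=(3,-2)
2. t=1/3 → R at (11,10/3); v=(-3,-2)
3. t=5/3 → B at (6,0); v=(-3,2)

Final position: (6,0)
Wall sequence: TRB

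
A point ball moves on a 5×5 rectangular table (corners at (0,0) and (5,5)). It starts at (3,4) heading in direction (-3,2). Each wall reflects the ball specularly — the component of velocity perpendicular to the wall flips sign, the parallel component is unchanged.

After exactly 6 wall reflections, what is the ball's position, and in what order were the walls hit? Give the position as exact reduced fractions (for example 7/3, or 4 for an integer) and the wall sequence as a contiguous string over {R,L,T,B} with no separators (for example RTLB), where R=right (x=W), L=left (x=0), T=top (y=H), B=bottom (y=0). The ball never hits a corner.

1. t=1/2 → T at (3/2,5); v=(-3,-2)
2. t=1/2 → L at (0,4); v=(3,-2)
3. t=5/3 → R at (5,2/3); v=(-3,-2)
4. t=1/3 → B at (4,0); v=(-3,2)
5. t=4/3 → L at (0,8/3); v=(3,2)
6. t=7/6 → T at (7/2,5); v=(3,-2)

Final position: (7/2,5)
Wall sequence: TLRBLT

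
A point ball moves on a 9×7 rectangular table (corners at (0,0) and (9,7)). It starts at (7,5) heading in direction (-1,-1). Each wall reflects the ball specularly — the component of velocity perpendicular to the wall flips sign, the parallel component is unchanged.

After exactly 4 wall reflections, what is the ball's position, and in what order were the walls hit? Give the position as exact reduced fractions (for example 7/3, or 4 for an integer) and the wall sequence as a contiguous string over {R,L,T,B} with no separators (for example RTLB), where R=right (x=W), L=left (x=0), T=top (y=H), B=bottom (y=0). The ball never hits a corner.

1. t=5 → B at (2,0); v=(-1,1)
2. t=2 → L at (0,2); v=(1,1)
3. t=5 → T at (5,7); v=(1,-1)
4. t=4 → R at (9,3); v=(-1,-1)

Final position: (9,3)
Wall sequence: BLTR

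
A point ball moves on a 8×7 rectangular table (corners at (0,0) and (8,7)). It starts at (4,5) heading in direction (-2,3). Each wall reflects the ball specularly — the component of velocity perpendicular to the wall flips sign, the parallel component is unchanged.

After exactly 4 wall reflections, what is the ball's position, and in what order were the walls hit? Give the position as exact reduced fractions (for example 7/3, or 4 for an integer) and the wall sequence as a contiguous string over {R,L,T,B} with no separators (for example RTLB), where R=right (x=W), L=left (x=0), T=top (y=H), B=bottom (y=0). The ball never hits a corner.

1. t=2/3 → T at (8/3,7); v=(-2,-3)
2. t=4/3 → L at (0,3); v=(2,-3)
3. t=1 → B at (2,0); v=(2,3)
4. t=7/3 → T at (20/3,7); v=(2,-3)

Final position: (20/3,7)
Wall sequence: TLBT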